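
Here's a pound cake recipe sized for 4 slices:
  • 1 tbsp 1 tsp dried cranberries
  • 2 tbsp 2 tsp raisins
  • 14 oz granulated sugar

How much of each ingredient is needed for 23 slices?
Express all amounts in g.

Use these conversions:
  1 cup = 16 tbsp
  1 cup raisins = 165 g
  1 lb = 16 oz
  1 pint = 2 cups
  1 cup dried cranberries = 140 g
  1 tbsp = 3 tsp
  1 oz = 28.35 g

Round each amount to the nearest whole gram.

Scaling factor: 23/4 = 5.75.
dried cranberries: (1 tbsp + 1 tsp = 4/3 tbsp) × 23/4 ÷ 16 tbsp/cup × 140 g/cup ≈ 67 g
raisins: (2 tbsp + 2 tsp = 8/3 tbsp) × 23/4 ÷ 16 tbsp/cup × 165 g/cup ≈ 158 g
granulated sugar: 14 oz × 23/4 × 28.35 g/oz ≈ 2282 g

dried cranberries: 67 g; raisins: 158 g; granulated sugar: 2282 g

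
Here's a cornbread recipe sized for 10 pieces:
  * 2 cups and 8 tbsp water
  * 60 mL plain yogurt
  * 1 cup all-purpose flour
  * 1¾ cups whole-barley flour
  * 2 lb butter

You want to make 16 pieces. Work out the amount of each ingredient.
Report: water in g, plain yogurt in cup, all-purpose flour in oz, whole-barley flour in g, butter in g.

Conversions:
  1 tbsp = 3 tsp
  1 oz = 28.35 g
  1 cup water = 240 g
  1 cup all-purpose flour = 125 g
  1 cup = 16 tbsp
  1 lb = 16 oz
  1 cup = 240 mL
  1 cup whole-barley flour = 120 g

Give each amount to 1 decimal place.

water: 960.0 g; plain yogurt: 0.4 cup; all-purpose flour: 7.1 oz; whole-barley flour: 336.0 g; butter: 1451.5 g

Scaling factor: 16/10 = 8/5 = 1.6.
water: (2 cup + 8 tbsp = 2.5 cup) × 8/5 × 240 g/cup = 960.0 g
plain yogurt: 60 mL × 8/5 ÷ 240 mL/cup = 0.4 cup
all-purpose flour: 1 cup × 8/5 × 125 g/cup ÷ 28.35 g/oz ≈ 7.1 oz
whole-barley flour: 1.75 cup × 8/5 × 120 g/cup = 336.0 g
butter: 2 lb × 8/5 × 16 oz/lb × 28.35 g/oz ≈ 1451.5 g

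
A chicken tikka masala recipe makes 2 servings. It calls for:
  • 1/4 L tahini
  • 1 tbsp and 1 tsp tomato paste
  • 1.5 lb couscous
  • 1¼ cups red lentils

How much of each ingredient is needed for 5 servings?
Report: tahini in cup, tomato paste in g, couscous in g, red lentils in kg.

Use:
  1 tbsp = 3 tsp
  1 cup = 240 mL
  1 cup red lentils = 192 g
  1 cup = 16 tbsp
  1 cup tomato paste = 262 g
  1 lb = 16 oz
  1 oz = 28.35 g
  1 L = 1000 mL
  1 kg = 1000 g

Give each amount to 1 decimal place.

Scaling factor: 5/2 = 2.5.
tahini: 0.25 L × 5/2 × 1000 mL/L ÷ 240 mL/cup ≈ 2.6 cup
tomato paste: (1 tbsp + 1 tsp = 4/3 tbsp) × 5/2 ÷ 16 tbsp/cup × 262 g/cup ≈ 54.6 g
couscous: 1.5 lb × 5/2 × 16 oz/lb × 28.35 g/oz = 1701.0 g
red lentils: 1.25 cup × 5/2 × 192 g/cup ÷ 1000 g/kg = 0.6 kg

tahini: 2.6 cup; tomato paste: 54.6 g; couscous: 1701.0 g; red lentils: 0.6 kg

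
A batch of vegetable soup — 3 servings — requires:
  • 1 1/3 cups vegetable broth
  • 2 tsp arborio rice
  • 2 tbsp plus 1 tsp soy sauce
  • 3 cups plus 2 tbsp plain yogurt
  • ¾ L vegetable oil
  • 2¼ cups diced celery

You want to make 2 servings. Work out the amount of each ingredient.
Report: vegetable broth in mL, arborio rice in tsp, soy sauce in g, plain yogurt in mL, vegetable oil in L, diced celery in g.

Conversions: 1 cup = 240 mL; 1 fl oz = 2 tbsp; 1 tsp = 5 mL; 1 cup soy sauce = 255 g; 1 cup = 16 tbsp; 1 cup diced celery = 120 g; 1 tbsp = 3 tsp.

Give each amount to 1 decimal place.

vegetable broth: 213.3 mL; arborio rice: 1.3 tsp; soy sauce: 24.8 g; plain yogurt: 500.0 mL; vegetable oil: 0.5 L; diced celery: 180.0 g

Scaling factor: 2/3.
vegetable broth: 4/3 cup × 2/3 × 240 mL/cup ≈ 213.3 mL
arborio rice: 2 tsp × 2/3 ≈ 1.3 tsp
soy sauce: (2 tbsp + 1 tsp = 7/3 tbsp) × 2/3 ÷ 16 tbsp/cup × 255 g/cup ≈ 24.8 g
plain yogurt: (3 cup + 2 tbsp = 3.125 cup) × 2/3 × 240 mL/cup = 500.0 mL
vegetable oil: 0.75 L × 2/3 = 0.5 L
diced celery: 2.25 cup × 2/3 × 120 g/cup = 180.0 g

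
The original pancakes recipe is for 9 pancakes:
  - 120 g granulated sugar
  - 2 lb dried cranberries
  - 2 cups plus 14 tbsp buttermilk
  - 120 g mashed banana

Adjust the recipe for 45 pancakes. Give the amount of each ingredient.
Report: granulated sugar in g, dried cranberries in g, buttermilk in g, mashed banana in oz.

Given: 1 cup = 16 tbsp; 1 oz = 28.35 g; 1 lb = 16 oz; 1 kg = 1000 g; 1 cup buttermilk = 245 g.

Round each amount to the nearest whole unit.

granulated sugar: 600 g; dried cranberries: 4536 g; buttermilk: 3522 g; mashed banana: 21 oz

Scaling factor: 45/9 = 5.
granulated sugar: 120 g × 5 = 600 g
dried cranberries: 2 lb × 5 × 16 oz/lb × 28.35 g/oz = 4536 g
buttermilk: (2 cup + 14 tbsp = 2.875 cup) × 5 × 245 g/cup ≈ 3522 g
mashed banana: 120 g × 5 ÷ 28.35 g/oz ≈ 21 oz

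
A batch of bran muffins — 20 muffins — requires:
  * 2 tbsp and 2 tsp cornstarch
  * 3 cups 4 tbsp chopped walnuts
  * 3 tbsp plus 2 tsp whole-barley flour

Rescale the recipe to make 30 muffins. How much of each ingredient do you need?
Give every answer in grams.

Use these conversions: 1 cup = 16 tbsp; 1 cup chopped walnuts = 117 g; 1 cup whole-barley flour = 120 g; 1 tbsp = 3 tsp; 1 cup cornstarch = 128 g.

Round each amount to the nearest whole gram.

Scaling factor: 30/20 = 3/2 = 1.5.
cornstarch: (2 tbsp + 2 tsp = 8/3 tbsp) × 3/2 ÷ 16 tbsp/cup × 128 g/cup = 32 g
chopped walnuts: (3 cup + 4 tbsp = 3.25 cup) × 3/2 × 117 g/cup ≈ 570 g
whole-barley flour: (3 tbsp + 2 tsp = 11/3 tbsp) × 3/2 ÷ 16 tbsp/cup × 120 g/cup ≈ 41 g

cornstarch: 32 g; chopped walnuts: 570 g; whole-barley flour: 41 g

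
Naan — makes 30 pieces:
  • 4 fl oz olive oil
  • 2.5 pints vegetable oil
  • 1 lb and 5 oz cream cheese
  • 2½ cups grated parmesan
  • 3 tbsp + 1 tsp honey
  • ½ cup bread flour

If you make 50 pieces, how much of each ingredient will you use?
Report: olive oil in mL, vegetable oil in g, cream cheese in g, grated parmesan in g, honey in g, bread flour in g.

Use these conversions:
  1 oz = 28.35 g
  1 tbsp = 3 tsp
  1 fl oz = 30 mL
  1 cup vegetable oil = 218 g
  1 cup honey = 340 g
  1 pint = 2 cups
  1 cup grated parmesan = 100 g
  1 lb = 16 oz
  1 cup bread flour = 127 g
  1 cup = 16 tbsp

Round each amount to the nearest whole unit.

olive oil: 200 mL; vegetable oil: 1817 g; cream cheese: 992 g; grated parmesan: 417 g; honey: 118 g; bread flour: 106 g

Scaling factor: 50/30 = 5/3.
olive oil: 4 fl oz × 5/3 × 30 mL/fl oz = 200 mL
vegetable oil: 2.5 pint × 5/3 × 2 cup/pint × 218 g/cup ≈ 1817 g
cream cheese: (1 lb + 5 oz = 1.3125 lb) × 5/3 × 16 oz/lb × 28.35 g/oz ≈ 992 g
grated parmesan: 2.5 cup × 5/3 × 100 g/cup ≈ 417 g
honey: (3 tbsp + 1 tsp = 10/3 tbsp) × 5/3 ÷ 16 tbsp/cup × 340 g/cup ≈ 118 g
bread flour: 0.5 cup × 5/3 × 127 g/cup ≈ 106 g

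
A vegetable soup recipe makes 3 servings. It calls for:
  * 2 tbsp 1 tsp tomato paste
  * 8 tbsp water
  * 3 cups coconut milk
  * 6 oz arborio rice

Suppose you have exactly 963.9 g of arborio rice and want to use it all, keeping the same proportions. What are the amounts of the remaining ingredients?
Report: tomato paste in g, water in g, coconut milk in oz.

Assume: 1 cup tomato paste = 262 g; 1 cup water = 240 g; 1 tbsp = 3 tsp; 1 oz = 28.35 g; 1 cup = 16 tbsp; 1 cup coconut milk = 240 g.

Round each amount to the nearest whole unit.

The original recipe has 170.1 g of arborio rice, so the scaling factor is 963.9 ÷ 170.1 = 17/3.
tomato paste: (2 tbsp + 1 tsp = 7/3 tbsp) × 17/3 ÷ 16 tbsp/cup × 262 g/cup ≈ 217 g
water: 8 tbsp × 17/3 ÷ 16 tbsp/cup × 240 g/cup = 680 g
coconut milk: 3 cup × 17/3 × 240 g/cup ÷ 28.35 g/oz ≈ 144 oz

tomato paste: 217 g; water: 680 g; coconut milk: 144 oz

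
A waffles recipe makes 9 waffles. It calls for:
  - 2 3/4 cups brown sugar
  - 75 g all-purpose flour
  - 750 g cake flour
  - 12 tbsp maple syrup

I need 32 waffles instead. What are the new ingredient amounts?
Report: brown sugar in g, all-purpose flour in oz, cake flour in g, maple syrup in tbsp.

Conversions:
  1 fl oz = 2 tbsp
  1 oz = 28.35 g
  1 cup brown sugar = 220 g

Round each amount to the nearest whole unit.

Scaling factor: 32/9.
brown sugar: 2.75 cup × 32/9 × 220 g/cup ≈ 2151 g
all-purpose flour: 75 g × 32/9 ÷ 28.35 g/oz ≈ 9 oz
cake flour: 750 g × 32/9 ≈ 2667 g
maple syrup: 12 tbsp × 32/9 ≈ 43 tbsp

brown sugar: 2151 g; all-purpose flour: 9 oz; cake flour: 2667 g; maple syrup: 43 tbsp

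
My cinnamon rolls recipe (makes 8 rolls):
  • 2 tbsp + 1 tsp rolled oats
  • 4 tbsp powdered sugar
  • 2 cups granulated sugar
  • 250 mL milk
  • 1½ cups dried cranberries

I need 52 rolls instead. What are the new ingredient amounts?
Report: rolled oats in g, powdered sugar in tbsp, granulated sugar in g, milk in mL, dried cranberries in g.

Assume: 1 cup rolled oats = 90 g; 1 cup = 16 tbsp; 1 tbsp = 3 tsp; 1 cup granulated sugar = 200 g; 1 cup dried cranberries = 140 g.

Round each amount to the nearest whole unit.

Scaling factor: 52/8 = 13/2 = 6.5.
rolled oats: (2 tbsp + 1 tsp = 7/3 tbsp) × 13/2 ÷ 16 tbsp/cup × 90 g/cup ≈ 85 g
powdered sugar: 4 tbsp × 13/2 = 26 tbsp
granulated sugar: 2 cup × 13/2 × 200 g/cup = 2600 g
milk: 250 mL × 13/2 = 1625 mL
dried cranberries: 1.5 cup × 13/2 × 140 g/cup = 1365 g

rolled oats: 85 g; powdered sugar: 26 tbsp; granulated sugar: 2600 g; milk: 1625 mL; dried cranberries: 1365 g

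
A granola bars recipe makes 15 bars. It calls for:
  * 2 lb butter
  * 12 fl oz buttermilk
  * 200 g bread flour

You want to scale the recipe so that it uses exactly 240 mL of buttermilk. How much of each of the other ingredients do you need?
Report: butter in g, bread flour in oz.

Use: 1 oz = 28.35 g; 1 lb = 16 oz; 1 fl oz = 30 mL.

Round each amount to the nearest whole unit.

The original recipe has 360 mL of buttermilk, so the scaling factor is 240 ÷ 360 = 2/3.
butter: 2 lb × 2/3 × 16 oz/lb × 28.35 g/oz ≈ 605 g
bread flour: 200 g × 2/3 ÷ 28.35 g/oz ≈ 5 oz

butter: 605 g; bread flour: 5 oz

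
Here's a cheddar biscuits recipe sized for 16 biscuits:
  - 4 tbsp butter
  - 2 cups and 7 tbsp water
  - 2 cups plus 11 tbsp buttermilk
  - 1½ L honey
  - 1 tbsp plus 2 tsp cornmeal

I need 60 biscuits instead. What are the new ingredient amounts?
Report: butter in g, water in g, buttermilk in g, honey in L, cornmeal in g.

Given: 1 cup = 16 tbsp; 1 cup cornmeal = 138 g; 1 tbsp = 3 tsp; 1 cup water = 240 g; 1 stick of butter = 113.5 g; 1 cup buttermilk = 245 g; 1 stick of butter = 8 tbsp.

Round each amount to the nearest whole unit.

butter: 213 g; water: 2194 g; buttermilk: 2469 g; honey: 6 L; cornmeal: 54 g

Scaling factor: 60/16 = 15/4 = 3.75.
butter: 4 tbsp × 15/4 ÷ 8 tbsp/stick × 113.5 g/stick ≈ 213 g
water: (2 cup + 7 tbsp = 2.4375 cup) × 15/4 × 240 g/cup ≈ 2194 g
buttermilk: (2 cup + 11 tbsp = 2.6875 cup) × 15/4 × 245 g/cup ≈ 2469 g
honey: 1.5 L × 15/4 ≈ 6 L
cornmeal: (1 tbsp + 2 tsp = 5/3 tbsp) × 15/4 ÷ 16 tbsp/cup × 138 g/cup ≈ 54 g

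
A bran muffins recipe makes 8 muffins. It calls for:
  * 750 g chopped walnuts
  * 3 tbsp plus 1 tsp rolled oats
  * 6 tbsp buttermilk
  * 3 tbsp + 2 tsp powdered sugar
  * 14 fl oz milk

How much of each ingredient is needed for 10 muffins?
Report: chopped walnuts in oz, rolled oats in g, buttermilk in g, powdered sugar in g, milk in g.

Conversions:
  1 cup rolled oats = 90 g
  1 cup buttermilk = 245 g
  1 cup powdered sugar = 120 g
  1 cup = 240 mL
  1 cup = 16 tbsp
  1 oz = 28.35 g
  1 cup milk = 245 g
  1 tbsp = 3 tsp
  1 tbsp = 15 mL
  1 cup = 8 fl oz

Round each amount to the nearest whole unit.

chopped walnuts: 33 oz; rolled oats: 23 g; buttermilk: 115 g; powdered sugar: 34 g; milk: 536 g

Scaling factor: 10/8 = 5/4 = 1.25.
chopped walnuts: 750 g × 5/4 ÷ 28.35 g/oz ≈ 33 oz
rolled oats: (3 tbsp + 1 tsp = 10/3 tbsp) × 5/4 ÷ 16 tbsp/cup × 90 g/cup ≈ 23 g
buttermilk: 6 tbsp × 5/4 ÷ 16 tbsp/cup × 245 g/cup ≈ 115 g
powdered sugar: (3 tbsp + 2 tsp = 11/3 tbsp) × 5/4 ÷ 16 tbsp/cup × 120 g/cup ≈ 34 g
milk: 14 fl oz × 5/4 ÷ 8 fl oz/cup × 245 g/cup ≈ 536 g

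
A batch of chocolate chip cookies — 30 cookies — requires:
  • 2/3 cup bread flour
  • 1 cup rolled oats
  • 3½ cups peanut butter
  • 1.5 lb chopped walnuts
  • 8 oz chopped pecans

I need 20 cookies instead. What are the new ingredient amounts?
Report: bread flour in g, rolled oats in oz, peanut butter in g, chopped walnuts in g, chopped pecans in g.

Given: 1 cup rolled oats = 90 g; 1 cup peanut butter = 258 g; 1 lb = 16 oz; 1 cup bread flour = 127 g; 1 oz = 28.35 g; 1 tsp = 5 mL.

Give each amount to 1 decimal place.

Scaling factor: 20/30 = 2/3.
bread flour: 2/3 cup × 2/3 × 127 g/cup ≈ 56.4 g
rolled oats: 1 cup × 2/3 × 90 g/cup ÷ 28.35 g/oz ≈ 2.1 oz
peanut butter: 3.5 cup × 2/3 × 258 g/cup = 602.0 g
chopped walnuts: 1.5 lb × 2/3 × 16 oz/lb × 28.35 g/oz = 453.6 g
chopped pecans: 8 oz × 2/3 × 28.35 g/oz = 151.2 g

bread flour: 56.4 g; rolled oats: 2.1 oz; peanut butter: 602.0 g; chopped walnuts: 453.6 g; chopped pecans: 151.2 g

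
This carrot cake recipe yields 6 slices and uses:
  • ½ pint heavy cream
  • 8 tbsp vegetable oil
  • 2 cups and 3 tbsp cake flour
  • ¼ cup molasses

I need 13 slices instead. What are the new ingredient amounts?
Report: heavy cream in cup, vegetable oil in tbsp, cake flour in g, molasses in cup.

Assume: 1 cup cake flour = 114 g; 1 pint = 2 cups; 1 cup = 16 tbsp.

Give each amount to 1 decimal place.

Scaling factor: 13/6.
heavy cream: 0.5 pint × 13/6 × 2 cup/pint ≈ 2.2 cup
vegetable oil: 8 tbsp × 13/6 ≈ 17.3 tbsp
cake flour: (2 cup + 3 tbsp = 2.1875 cup) × 13/6 × 114 g/cup ≈ 540.3 g
molasses: 0.25 cup × 13/6 ≈ 0.5 cup

heavy cream: 2.2 cup; vegetable oil: 17.3 tbsp; cake flour: 540.3 g; molasses: 0.5 cup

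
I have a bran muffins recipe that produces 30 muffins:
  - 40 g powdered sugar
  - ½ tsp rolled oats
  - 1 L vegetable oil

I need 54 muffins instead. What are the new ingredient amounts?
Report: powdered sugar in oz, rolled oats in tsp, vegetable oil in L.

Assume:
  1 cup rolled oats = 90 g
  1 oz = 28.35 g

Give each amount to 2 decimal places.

powdered sugar: 2.54 oz; rolled oats: 0.90 tsp; vegetable oil: 1.80 L

Scaling factor: 54/30 = 9/5 = 1.8.
powdered sugar: 40 g × 9/5 ÷ 28.35 g/oz ≈ 2.54 oz
rolled oats: 0.5 tsp × 9/5 = 0.90 tsp
vegetable oil: 1 L × 9/5 = 1.80 L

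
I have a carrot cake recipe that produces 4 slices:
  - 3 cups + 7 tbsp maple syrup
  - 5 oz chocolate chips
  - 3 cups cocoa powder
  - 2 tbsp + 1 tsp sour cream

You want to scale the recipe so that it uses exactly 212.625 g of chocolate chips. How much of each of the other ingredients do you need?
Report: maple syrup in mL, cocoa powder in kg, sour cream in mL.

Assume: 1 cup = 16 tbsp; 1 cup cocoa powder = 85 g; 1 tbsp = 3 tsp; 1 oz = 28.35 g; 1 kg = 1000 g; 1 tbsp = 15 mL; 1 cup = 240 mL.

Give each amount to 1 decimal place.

The original recipe has 141.75 g of chocolate chips, so the scaling factor is 212.625 ÷ 141.75 = 3/2 = 1.5.
maple syrup: (3 cup + 7 tbsp = 3.4375 cup) × 3/2 × 240 mL/cup = 1237.5 mL
cocoa powder: 3 cup × 3/2 × 85 g/cup ÷ 1000 g/kg ≈ 0.4 kg
sour cream: (2 tbsp + 1 tsp = 7/3 tbsp) × 3/2 × 15 mL/tbsp = 52.5 mL

maple syrup: 1237.5 mL; cocoa powder: 0.4 kg; sour cream: 52.5 mL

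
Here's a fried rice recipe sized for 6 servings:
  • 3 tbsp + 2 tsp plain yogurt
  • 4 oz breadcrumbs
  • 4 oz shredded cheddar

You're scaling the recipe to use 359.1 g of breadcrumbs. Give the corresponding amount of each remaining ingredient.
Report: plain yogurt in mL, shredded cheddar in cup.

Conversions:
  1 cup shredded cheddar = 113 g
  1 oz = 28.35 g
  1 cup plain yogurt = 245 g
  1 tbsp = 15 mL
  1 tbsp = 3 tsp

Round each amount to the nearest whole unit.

plain yogurt: 174 mL; shredded cheddar: 3 cup

The original recipe has 113.4 g of breadcrumbs, so the scaling factor is 359.1 ÷ 113.4 = 19/6.
plain yogurt: (3 tbsp + 2 tsp = 11/3 tbsp) × 19/6 × 15 mL/tbsp ≈ 174 mL
shredded cheddar: 4 oz × 19/6 × 28.35 g/oz ÷ 113 g/cup ≈ 3 cup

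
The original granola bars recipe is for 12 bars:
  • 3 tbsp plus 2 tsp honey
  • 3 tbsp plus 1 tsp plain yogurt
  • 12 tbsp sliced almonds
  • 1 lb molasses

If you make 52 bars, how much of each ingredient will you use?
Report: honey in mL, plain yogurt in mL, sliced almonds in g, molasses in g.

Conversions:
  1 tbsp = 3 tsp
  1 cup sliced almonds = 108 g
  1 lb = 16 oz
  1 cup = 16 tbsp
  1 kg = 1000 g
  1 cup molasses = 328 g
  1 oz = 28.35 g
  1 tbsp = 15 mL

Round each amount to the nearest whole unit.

Scaling factor: 52/12 = 13/3.
honey: (3 tbsp + 2 tsp = 11/3 tbsp) × 13/3 × 15 mL/tbsp ≈ 238 mL
plain yogurt: (3 tbsp + 1 tsp = 10/3 tbsp) × 13/3 × 15 mL/tbsp ≈ 217 mL
sliced almonds: 12 tbsp × 13/3 ÷ 16 tbsp/cup × 108 g/cup = 351 g
molasses: 1 lb × 13/3 × 16 oz/lb × 28.35 g/oz ≈ 1966 g

honey: 238 mL; plain yogurt: 217 mL; sliced almonds: 351 g; molasses: 1966 g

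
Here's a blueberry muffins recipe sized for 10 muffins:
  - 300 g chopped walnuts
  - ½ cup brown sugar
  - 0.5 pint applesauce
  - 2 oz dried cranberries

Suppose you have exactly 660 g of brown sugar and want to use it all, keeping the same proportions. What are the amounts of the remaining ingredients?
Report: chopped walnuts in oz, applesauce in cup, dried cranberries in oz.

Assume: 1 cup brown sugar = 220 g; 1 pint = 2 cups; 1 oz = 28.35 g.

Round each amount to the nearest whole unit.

The original recipe has 110 g of brown sugar, so the scaling factor is 660 ÷ 110 = 6.
chopped walnuts: 300 g × 6 ÷ 28.35 g/oz ≈ 63 oz
applesauce: 0.5 pint × 6 × 2 cup/pint = 6 cup
dried cranberries: 2 oz × 6 = 12 oz

chopped walnuts: 63 oz; applesauce: 6 cup; dried cranberries: 12 oz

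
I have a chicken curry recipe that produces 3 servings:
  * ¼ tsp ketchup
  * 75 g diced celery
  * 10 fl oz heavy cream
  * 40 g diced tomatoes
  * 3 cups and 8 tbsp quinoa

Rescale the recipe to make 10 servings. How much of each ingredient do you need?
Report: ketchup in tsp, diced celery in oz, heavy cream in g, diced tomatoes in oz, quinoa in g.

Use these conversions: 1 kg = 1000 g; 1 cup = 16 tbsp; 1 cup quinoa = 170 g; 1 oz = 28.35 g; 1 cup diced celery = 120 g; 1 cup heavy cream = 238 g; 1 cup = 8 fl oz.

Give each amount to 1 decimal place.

Scaling factor: 10/3.
ketchup: 0.25 tsp × 10/3 ≈ 0.8 tsp
diced celery: 75 g × 10/3 ÷ 28.35 g/oz ≈ 8.8 oz
heavy cream: 10 fl oz × 10/3 ÷ 8 fl oz/cup × 238 g/cup ≈ 991.7 g
diced tomatoes: 40 g × 10/3 ÷ 28.35 g/oz ≈ 4.7 oz
quinoa: (3 cup + 8 tbsp = 3.5 cup) × 10/3 × 170 g/cup ≈ 1983.3 g

ketchup: 0.8 tsp; diced celery: 8.8 oz; heavy cream: 991.7 g; diced tomatoes: 4.7 oz; quinoa: 1983.3 g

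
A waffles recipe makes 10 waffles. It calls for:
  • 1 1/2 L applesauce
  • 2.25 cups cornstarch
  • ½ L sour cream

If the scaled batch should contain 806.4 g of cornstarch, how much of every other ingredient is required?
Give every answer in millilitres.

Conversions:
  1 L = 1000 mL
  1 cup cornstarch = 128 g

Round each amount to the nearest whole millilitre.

The original recipe has 288 g of cornstarch, so the scaling factor is 806.4 ÷ 288 = 14/5 = 2.8.
applesauce: 1.5 L × 14/5 × 1000 mL/L = 4200 mL
sour cream: 0.5 L × 14/5 × 1000 mL/L = 1400 mL

applesauce: 4200 mL; sour cream: 1400 mL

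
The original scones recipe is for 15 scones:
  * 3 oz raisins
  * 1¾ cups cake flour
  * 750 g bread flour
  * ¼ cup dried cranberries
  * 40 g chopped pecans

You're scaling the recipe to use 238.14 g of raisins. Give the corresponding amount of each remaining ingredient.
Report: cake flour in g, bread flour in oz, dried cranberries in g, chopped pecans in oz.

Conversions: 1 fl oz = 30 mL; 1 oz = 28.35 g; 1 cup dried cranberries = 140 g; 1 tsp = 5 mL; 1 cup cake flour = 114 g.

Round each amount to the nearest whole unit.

cake flour: 559 g; bread flour: 74 oz; dried cranberries: 98 g; chopped pecans: 4 oz

The original recipe has 85.05 g of raisins, so the scaling factor is 238.14 ÷ 85.05 = 14/5 = 2.8.
cake flour: 1.75 cup × 14/5 × 114 g/cup ≈ 559 g
bread flour: 750 g × 14/5 ÷ 28.35 g/oz ≈ 74 oz
dried cranberries: 0.25 cup × 14/5 × 140 g/cup = 98 g
chopped pecans: 40 g × 14/5 ÷ 28.35 g/oz ≈ 4 oz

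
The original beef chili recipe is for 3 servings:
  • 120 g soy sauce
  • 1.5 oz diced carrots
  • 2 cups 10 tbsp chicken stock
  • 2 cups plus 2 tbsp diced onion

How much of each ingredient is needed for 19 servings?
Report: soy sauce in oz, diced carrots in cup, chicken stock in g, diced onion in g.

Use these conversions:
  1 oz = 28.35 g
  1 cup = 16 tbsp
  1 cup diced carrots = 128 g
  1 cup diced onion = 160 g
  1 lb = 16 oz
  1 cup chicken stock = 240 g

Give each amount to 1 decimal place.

soy sauce: 26.8 oz; diced carrots: 2.1 cup; chicken stock: 3990.0 g; diced onion: 2153.3 g

Scaling factor: 19/3.
soy sauce: 120 g × 19/3 ÷ 28.35 g/oz ≈ 26.8 oz
diced carrots: 1.5 oz × 19/3 × 28.35 g/oz ÷ 128 g/cup ≈ 2.1 cup
chicken stock: (2 cup + 10 tbsp = 2.625 cup) × 19/3 × 240 g/cup = 3990.0 g
diced onion: (2 cup + 2 tbsp = 2.125 cup) × 19/3 × 160 g/cup ≈ 2153.3 g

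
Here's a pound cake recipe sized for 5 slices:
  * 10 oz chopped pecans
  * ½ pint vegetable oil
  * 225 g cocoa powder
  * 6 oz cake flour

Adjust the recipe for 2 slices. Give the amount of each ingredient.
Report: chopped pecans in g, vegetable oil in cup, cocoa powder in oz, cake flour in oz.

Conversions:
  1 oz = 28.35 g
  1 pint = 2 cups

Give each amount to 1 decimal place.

chopped pecans: 113.4 g; vegetable oil: 0.4 cup; cocoa powder: 3.2 oz; cake flour: 2.4 oz

Scaling factor: 2/5 = 0.4.
chopped pecans: 10 oz × 2/5 × 28.35 g/oz = 113.4 g
vegetable oil: 0.5 pint × 2/5 × 2 cup/pint = 0.4 cup
cocoa powder: 225 g × 2/5 ÷ 28.35 g/oz ≈ 3.2 oz
cake flour: 6 oz × 2/5 = 2.4 oz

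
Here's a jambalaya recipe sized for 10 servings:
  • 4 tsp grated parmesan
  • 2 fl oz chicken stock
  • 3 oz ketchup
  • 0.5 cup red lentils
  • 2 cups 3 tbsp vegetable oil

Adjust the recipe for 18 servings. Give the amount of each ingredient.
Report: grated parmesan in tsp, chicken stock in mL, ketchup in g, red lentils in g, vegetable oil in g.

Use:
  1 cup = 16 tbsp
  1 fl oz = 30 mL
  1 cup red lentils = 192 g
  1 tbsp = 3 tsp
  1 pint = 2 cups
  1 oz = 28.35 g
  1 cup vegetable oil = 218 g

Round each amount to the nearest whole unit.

Scaling factor: 18/10 = 9/5 = 1.8.
grated parmesan: 4 tsp × 9/5 ≈ 7 tsp
chicken stock: 2 fl oz × 9/5 × 30 mL/fl oz = 108 mL
ketchup: 3 oz × 9/5 × 28.35 g/oz ≈ 153 g
red lentils: 0.5 cup × 9/5 × 192 g/cup ≈ 173 g
vegetable oil: (2 cup + 3 tbsp = 2.1875 cup) × 9/5 × 218 g/cup ≈ 858 g

grated parmesan: 7 tsp; chicken stock: 108 mL; ketchup: 153 g; red lentils: 173 g; vegetable oil: 858 g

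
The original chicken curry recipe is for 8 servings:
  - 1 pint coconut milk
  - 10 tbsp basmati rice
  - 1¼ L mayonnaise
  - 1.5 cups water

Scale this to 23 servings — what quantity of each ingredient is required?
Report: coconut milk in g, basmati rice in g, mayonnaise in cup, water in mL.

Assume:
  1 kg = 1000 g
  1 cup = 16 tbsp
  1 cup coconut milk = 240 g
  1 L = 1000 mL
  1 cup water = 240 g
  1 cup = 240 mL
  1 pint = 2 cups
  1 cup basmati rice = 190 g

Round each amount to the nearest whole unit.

Scaling factor: 23/8 = 2.875.
coconut milk: 1 pint × 23/8 × 2 cup/pint × 240 g/cup = 1380 g
basmati rice: 10 tbsp × 23/8 ÷ 16 tbsp/cup × 190 g/cup ≈ 341 g
mayonnaise: 1.25 L × 23/8 × 1000 mL/L ÷ 240 mL/cup ≈ 15 cup
water: 1.5 cup × 23/8 × 240 mL/cup = 1035 mL

coconut milk: 1380 g; basmati rice: 341 g; mayonnaise: 15 cup; water: 1035 mL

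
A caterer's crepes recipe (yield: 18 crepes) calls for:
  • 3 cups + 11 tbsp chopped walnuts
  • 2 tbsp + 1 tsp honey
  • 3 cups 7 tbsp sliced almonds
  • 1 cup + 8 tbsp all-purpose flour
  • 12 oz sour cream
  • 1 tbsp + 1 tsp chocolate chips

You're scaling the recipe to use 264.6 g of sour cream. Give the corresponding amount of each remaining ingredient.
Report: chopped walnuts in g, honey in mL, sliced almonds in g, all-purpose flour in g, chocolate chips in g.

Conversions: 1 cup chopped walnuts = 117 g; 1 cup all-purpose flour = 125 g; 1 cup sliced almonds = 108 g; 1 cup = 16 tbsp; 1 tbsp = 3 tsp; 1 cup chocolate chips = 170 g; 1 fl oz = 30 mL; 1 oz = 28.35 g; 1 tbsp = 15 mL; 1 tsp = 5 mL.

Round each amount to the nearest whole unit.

chopped walnuts: 336 g; honey: 27 mL; sliced almonds: 289 g; all-purpose flour: 146 g; chocolate chips: 11 g

The original recipe has 340.2 g of sour cream, so the scaling factor is 264.6 ÷ 340.2 = 7/9.
chopped walnuts: (3 cup + 11 tbsp = 3.6875 cup) × 7/9 × 117 g/cup ≈ 336 g
honey: (2 tbsp + 1 tsp = 7/3 tbsp) × 7/9 × 15 mL/tbsp ≈ 27 mL
sliced almonds: (3 cup + 7 tbsp = 3.4375 cup) × 7/9 × 108 g/cup ≈ 289 g
all-purpose flour: (1 cup + 8 tbsp = 1.5 cup) × 7/9 × 125 g/cup ≈ 146 g
chocolate chips: (1 tbsp + 1 tsp = 4/3 tbsp) × 7/9 ÷ 16 tbsp/cup × 170 g/cup ≈ 11 g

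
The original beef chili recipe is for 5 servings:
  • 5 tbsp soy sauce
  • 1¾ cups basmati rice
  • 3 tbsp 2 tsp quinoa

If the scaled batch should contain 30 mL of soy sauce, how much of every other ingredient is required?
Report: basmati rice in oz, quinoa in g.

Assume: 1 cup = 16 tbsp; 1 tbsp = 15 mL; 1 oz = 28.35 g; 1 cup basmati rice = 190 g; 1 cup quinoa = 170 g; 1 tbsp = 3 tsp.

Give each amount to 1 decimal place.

basmati rice: 4.7 oz; quinoa: 15.6 g

The original recipe has 75 mL of soy sauce, so the scaling factor is 30 ÷ 75 = 2/5 = 0.4.
basmati rice: 1.75 cup × 2/5 × 190 g/cup ÷ 28.35 g/oz ≈ 4.7 oz
quinoa: (3 tbsp + 2 tsp = 11/3 tbsp) × 2/5 ÷ 16 tbsp/cup × 170 g/cup ≈ 15.6 g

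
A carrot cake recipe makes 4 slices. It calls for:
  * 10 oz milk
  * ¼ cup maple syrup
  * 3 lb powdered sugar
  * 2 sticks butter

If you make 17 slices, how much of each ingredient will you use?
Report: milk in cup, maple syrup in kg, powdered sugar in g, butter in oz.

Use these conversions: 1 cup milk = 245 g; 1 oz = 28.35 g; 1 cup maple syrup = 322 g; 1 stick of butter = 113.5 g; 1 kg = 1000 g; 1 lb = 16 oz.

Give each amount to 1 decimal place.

milk: 4.9 cup; maple syrup: 0.3 kg; powdered sugar: 5783.4 g; butter: 34.0 oz

Scaling factor: 17/4 = 4.25.
milk: 10 oz × 17/4 × 28.35 g/oz ÷ 245 g/cup ≈ 4.9 cup
maple syrup: 0.25 cup × 17/4 × 322 g/cup ÷ 1000 g/kg ≈ 0.3 kg
powdered sugar: 3 lb × 17/4 × 16 oz/lb × 28.35 g/oz = 5783.4 g
butter: 2 stick × 17/4 × 113.5 g/stick ÷ 28.35 g/oz ≈ 34.0 oz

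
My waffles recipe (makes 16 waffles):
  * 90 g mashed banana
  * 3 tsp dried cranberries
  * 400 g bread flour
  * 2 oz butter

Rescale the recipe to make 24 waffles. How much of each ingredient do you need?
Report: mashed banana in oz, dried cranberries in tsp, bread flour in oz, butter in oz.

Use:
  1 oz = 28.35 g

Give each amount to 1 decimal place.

mashed banana: 4.8 oz; dried cranberries: 4.5 tsp; bread flour: 21.2 oz; butter: 3.0 oz

Scaling factor: 24/16 = 3/2 = 1.5.
mashed banana: 90 g × 3/2 ÷ 28.35 g/oz ≈ 4.8 oz
dried cranberries: 3 tsp × 3/2 = 4.5 tsp
bread flour: 400 g × 3/2 ÷ 28.35 g/oz ≈ 21.2 oz
butter: 2 oz × 3/2 = 3.0 oz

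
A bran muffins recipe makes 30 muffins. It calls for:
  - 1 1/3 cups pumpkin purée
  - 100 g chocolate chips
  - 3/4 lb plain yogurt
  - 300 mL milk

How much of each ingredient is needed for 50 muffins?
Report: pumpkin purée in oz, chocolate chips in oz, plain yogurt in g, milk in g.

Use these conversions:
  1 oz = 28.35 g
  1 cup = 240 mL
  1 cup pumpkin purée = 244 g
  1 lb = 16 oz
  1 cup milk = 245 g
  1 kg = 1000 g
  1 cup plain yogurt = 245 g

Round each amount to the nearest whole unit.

pumpkin purée: 19 oz; chocolate chips: 6 oz; plain yogurt: 567 g; milk: 510 g

Scaling factor: 50/30 = 5/3.
pumpkin purée: 4/3 cup × 5/3 × 244 g/cup ÷ 28.35 g/oz ≈ 19 oz
chocolate chips: 100 g × 5/3 ÷ 28.35 g/oz ≈ 6 oz
plain yogurt: 0.75 lb × 5/3 × 16 oz/lb × 28.35 g/oz = 567 g
milk: 300 mL × 5/3 ÷ 240 mL/cup × 245 g/cup ≈ 510 g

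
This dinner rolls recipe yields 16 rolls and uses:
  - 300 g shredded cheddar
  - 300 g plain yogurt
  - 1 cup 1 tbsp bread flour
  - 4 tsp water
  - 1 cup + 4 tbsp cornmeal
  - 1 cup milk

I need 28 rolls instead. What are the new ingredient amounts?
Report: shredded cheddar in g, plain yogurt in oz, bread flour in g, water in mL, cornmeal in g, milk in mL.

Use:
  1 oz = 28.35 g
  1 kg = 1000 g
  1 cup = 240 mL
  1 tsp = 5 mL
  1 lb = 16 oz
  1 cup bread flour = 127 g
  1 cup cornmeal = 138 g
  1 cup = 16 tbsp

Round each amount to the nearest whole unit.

Scaling factor: 28/16 = 7/4 = 1.75.
shredded cheddar: 300 g × 7/4 = 525 g
plain yogurt: 300 g × 7/4 ÷ 28.35 g/oz ≈ 19 oz
bread flour: (1 cup + 1 tbsp = 1.0625 cup) × 7/4 × 127 g/cup ≈ 236 g
water: 4 tsp × 7/4 × 5 mL/tsp = 35 mL
cornmeal: (1 cup + 4 tbsp = 1.25 cup) × 7/4 × 138 g/cup ≈ 302 g
milk: 1 cup × 7/4 × 240 mL/cup = 420 mL

shredded cheddar: 525 g; plain yogurt: 19 oz; bread flour: 236 g; water: 35 mL; cornmeal: 302 g; milk: 420 mL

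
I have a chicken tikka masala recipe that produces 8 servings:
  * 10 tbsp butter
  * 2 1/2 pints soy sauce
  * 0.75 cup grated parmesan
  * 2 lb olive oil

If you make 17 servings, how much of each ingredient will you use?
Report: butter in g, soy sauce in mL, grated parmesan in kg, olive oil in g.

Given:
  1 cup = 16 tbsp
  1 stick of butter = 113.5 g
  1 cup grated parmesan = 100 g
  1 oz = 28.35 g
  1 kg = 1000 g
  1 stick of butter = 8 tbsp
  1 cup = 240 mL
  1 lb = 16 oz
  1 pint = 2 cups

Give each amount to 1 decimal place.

Scaling factor: 17/8 = 2.125.
butter: 10 tbsp × 17/8 ÷ 8 tbsp/stick × 113.5 g/stick ≈ 301.5 g
soy sauce: 2.5 pint × 17/8 × 2 cup/pint × 240 mL/cup = 2550.0 mL
grated parmesan: 0.75 cup × 17/8 × 100 g/cup ÷ 1000 g/kg ≈ 0.2 kg
olive oil: 2 lb × 17/8 × 16 oz/lb × 28.35 g/oz = 1927.8 g

butter: 301.5 g; soy sauce: 2550.0 mL; grated parmesan: 0.2 kg; olive oil: 1927.8 g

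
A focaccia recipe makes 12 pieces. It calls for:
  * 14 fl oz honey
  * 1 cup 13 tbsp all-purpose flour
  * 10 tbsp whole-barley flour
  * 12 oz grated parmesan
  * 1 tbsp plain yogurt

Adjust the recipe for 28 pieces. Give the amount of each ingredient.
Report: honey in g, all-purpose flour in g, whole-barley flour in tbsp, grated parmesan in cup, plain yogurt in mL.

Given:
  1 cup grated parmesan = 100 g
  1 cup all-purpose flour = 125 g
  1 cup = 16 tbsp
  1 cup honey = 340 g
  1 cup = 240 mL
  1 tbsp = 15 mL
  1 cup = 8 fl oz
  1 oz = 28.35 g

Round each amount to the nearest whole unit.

Scaling factor: 28/12 = 7/3.
honey: 14 fl oz × 7/3 ÷ 8 fl oz/cup × 340 g/cup ≈ 1388 g
all-purpose flour: (1 cup + 13 tbsp = 1.8125 cup) × 7/3 × 125 g/cup ≈ 529 g
whole-barley flour: 10 tbsp × 7/3 ≈ 23 tbsp
grated parmesan: 12 oz × 7/3 × 28.35 g/oz ÷ 100 g/cup ≈ 8 cup
plain yogurt: 1 tbsp × 7/3 × 15 mL/tbsp = 35 mL

honey: 1388 g; all-purpose flour: 529 g; whole-barley flour: 23 tbsp; grated parmesan: 8 cup; plain yogurt: 35 mL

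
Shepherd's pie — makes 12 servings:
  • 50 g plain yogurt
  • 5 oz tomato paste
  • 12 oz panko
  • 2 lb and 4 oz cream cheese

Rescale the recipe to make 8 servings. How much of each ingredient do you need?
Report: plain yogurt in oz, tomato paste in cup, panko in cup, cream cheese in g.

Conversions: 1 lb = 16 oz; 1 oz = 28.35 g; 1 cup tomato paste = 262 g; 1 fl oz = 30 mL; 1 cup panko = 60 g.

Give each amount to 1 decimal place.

Scaling factor: 8/12 = 2/3.
plain yogurt: 50 g × 2/3 ÷ 28.35 g/oz ≈ 1.2 oz
tomato paste: 5 oz × 2/3 × 28.35 g/oz ÷ 262 g/cup ≈ 0.4 cup
panko: 12 oz × 2/3 × 28.35 g/oz ÷ 60 g/cup ≈ 3.8 cup
cream cheese: (2 lb + 4 oz = 2.25 lb) × 2/3 × 16 oz/lb × 28.35 g/oz = 680.4 g

plain yogurt: 1.2 oz; tomato paste: 0.4 cup; panko: 3.8 cup; cream cheese: 680.4 g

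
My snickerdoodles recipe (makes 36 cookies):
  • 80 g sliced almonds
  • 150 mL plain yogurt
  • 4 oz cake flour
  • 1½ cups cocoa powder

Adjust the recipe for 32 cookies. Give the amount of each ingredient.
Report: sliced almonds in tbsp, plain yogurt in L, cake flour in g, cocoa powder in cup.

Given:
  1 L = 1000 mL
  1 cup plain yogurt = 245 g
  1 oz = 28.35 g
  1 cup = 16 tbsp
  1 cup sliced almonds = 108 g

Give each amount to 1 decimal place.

Scaling factor: 32/36 = 8/9.
sliced almonds: 80 g × 8/9 ÷ 108 g/cup × 16 tbsp/cup ≈ 10.5 tbsp
plain yogurt: 150 mL × 8/9 ÷ 1000 mL/L ≈ 0.1 L
cake flour: 4 oz × 8/9 × 28.35 g/oz = 100.8 g
cocoa powder: 1.5 cup × 8/9 ≈ 1.3 cup

sliced almonds: 10.5 tbsp; plain yogurt: 0.1 L; cake flour: 100.8 g; cocoa powder: 1.3 cup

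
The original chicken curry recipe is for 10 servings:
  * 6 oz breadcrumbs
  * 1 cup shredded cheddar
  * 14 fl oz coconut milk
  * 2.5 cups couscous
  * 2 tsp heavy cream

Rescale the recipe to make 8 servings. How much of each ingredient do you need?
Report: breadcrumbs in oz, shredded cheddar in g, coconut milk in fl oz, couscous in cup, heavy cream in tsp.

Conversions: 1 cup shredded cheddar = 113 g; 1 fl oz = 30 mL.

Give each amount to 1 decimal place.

Scaling factor: 8/10 = 4/5 = 0.8.
breadcrumbs: 6 oz × 4/5 = 4.8 oz
shredded cheddar: 1 cup × 4/5 × 113 g/cup = 90.4 g
coconut milk: 14 fl oz × 4/5 = 11.2 fl oz
couscous: 2.5 cup × 4/5 = 2.0 cup
heavy cream: 2 tsp × 4/5 = 1.6 tsp

breadcrumbs: 4.8 oz; shredded cheddar: 90.4 g; coconut milk: 11.2 fl oz; couscous: 2.0 cup; heavy cream: 1.6 tsp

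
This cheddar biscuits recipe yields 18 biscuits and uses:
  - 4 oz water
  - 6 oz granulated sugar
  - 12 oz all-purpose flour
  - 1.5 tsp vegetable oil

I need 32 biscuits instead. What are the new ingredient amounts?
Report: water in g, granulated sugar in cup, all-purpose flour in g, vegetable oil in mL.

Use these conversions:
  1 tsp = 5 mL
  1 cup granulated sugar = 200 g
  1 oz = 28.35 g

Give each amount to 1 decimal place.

Scaling factor: 32/18 = 16/9.
water: 4 oz × 16/9 × 28.35 g/oz = 201.6 g
granulated sugar: 6 oz × 16/9 × 28.35 g/oz ÷ 200 g/cup ≈ 1.5 cup
all-purpose flour: 12 oz × 16/9 × 28.35 g/oz = 604.8 g
vegetable oil: 1.5 tsp × 16/9 × 5 mL/tsp ≈ 13.3 mL

water: 201.6 g; granulated sugar: 1.5 cup; all-purpose flour: 604.8 g; vegetable oil: 13.3 mL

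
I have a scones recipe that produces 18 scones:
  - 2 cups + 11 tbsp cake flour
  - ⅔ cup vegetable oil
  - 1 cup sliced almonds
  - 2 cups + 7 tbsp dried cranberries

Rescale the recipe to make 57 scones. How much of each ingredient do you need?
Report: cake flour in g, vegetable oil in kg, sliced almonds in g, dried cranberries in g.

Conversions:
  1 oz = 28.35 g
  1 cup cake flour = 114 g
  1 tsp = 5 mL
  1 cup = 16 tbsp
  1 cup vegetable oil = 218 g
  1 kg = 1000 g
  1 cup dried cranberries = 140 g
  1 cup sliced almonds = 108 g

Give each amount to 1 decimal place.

Scaling factor: 57/18 = 19/6.
cake flour: (2 cup + 11 tbsp = 2.6875 cup) × 19/6 × 114 g/cup ≈ 970.2 g
vegetable oil: 2/3 cup × 19/6 × 218 g/cup ÷ 1000 g/kg ≈ 0.5 kg
sliced almonds: 1 cup × 19/6 × 108 g/cup = 342.0 g
dried cranberries: (2 cup + 7 tbsp = 2.4375 cup) × 19/6 × 140 g/cup ≈ 1080.6 g

cake flour: 970.2 g; vegetable oil: 0.5 kg; sliced almonds: 342.0 g; dried cranberries: 1080.6 g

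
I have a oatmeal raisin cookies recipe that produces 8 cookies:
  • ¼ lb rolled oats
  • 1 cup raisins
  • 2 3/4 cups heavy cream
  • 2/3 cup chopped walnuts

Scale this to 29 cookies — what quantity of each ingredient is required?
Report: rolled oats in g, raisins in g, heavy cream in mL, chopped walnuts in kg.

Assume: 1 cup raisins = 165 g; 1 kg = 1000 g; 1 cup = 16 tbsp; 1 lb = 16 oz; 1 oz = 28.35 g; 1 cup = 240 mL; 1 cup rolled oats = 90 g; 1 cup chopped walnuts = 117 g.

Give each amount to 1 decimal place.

Scaling factor: 29/8 = 3.625.
rolled oats: 0.25 lb × 29/8 × 16 oz/lb × 28.35 g/oz ≈ 411.1 g
raisins: 1 cup × 29/8 × 165 g/cup ≈ 598.1 g
heavy cream: 2.75 cup × 29/8 × 240 mL/cup = 2392.5 mL
chopped walnuts: 2/3 cup × 29/8 × 117 g/cup ÷ 1000 g/kg ≈ 0.3 kg

rolled oats: 411.1 g; raisins: 598.1 g; heavy cream: 2392.5 mL; chopped walnuts: 0.3 kg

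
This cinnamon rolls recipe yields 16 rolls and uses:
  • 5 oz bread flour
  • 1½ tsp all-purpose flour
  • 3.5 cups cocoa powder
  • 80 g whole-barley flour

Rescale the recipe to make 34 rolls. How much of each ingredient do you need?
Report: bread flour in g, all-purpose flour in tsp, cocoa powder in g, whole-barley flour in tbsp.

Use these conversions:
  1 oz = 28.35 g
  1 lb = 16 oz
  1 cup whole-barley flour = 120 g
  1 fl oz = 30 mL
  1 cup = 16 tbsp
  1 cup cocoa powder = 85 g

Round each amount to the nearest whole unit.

bread flour: 301 g; all-purpose flour: 3 tsp; cocoa powder: 632 g; whole-barley flour: 23 tbsp

Scaling factor: 34/16 = 17/8 = 2.125.
bread flour: 5 oz × 17/8 × 28.35 g/oz ≈ 301 g
all-purpose flour: 1.5 tsp × 17/8 ≈ 3 tsp
cocoa powder: 3.5 cup × 17/8 × 85 g/cup ≈ 632 g
whole-barley flour: 80 g × 17/8 ÷ 120 g/cup × 16 tbsp/cup ≈ 23 tbsp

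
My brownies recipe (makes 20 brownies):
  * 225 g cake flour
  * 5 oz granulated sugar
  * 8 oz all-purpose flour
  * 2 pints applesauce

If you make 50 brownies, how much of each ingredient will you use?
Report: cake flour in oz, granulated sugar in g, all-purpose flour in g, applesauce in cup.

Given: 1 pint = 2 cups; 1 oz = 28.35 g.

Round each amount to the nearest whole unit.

cake flour: 20 oz; granulated sugar: 354 g; all-purpose flour: 567 g; applesauce: 10 cup

Scaling factor: 50/20 = 5/2 = 2.5.
cake flour: 225 g × 5/2 ÷ 28.35 g/oz ≈ 20 oz
granulated sugar: 5 oz × 5/2 × 28.35 g/oz ≈ 354 g
all-purpose flour: 8 oz × 5/2 × 28.35 g/oz = 567 g
applesauce: 2 pint × 5/2 × 2 cup/pint = 10 cup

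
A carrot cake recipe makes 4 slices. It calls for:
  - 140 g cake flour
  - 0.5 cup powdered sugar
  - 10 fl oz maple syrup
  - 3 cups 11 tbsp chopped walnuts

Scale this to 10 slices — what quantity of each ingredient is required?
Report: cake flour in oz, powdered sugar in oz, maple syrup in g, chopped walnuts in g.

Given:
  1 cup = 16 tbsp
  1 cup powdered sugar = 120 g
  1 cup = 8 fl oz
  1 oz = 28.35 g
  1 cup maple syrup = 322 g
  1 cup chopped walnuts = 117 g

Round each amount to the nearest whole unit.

Scaling factor: 10/4 = 5/2 = 2.5.
cake flour: 140 g × 5/2 ÷ 28.35 g/oz ≈ 12 oz
powdered sugar: 0.5 cup × 5/2 × 120 g/cup ÷ 28.35 g/oz ≈ 5 oz
maple syrup: 10 fl oz × 5/2 ÷ 8 fl oz/cup × 322 g/cup ≈ 1006 g
chopped walnuts: (3 cup + 11 tbsp = 3.6875 cup) × 5/2 × 117 g/cup ≈ 1079 g

cake flour: 12 oz; powdered sugar: 5 oz; maple syrup: 1006 g; chopped walnuts: 1079 g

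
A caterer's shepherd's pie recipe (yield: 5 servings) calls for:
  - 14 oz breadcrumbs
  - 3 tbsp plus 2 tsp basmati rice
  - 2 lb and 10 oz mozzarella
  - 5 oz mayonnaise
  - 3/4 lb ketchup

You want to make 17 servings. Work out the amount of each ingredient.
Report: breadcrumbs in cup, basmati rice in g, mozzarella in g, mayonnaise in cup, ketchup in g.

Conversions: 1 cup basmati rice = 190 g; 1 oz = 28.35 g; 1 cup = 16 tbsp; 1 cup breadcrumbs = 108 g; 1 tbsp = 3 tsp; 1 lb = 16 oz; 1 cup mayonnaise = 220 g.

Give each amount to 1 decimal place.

breadcrumbs: 12.5 cup; basmati rice: 148.0 g; mozzarella: 4048.4 g; mayonnaise: 2.2 cup; ketchup: 1156.7 g

Scaling factor: 17/5 = 3.4.
breadcrumbs: 14 oz × 17/5 × 28.35 g/oz ÷ 108 g/cup ≈ 12.5 cup
basmati rice: (3 tbsp + 2 tsp = 11/3 tbsp) × 17/5 ÷ 16 tbsp/cup × 190 g/cup ≈ 148.0 g
mozzarella: (2 lb + 10 oz = 2.625 lb) × 17/5 × 16 oz/lb × 28.35 g/oz ≈ 4048.4 g
mayonnaise: 5 oz × 17/5 × 28.35 g/oz ÷ 220 g/cup ≈ 2.2 cup
ketchup: 0.75 lb × 17/5 × 16 oz/lb × 28.35 g/oz ≈ 1156.7 g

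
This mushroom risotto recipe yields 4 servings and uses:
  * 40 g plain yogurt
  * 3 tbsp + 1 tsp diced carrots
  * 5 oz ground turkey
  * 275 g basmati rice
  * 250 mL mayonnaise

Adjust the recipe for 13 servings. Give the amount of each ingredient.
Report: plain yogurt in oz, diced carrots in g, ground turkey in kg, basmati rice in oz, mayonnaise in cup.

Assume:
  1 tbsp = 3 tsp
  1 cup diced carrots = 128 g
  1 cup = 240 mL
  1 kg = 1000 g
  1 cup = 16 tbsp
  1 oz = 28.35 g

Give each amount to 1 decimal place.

Scaling factor: 13/4 = 3.25.
plain yogurt: 40 g × 13/4 ÷ 28.35 g/oz ≈ 4.6 oz
diced carrots: (3 tbsp + 1 tsp = 10/3 tbsp) × 13/4 ÷ 16 tbsp/cup × 128 g/cup ≈ 86.7 g
ground turkey: 5 oz × 13/4 × 28.35 g/oz ÷ 1000 g/kg ≈ 0.5 kg
basmati rice: 275 g × 13/4 ÷ 28.35 g/oz ≈ 31.5 oz
mayonnaise: 250 mL × 13/4 ÷ 240 mL/cup ≈ 3.4 cup

plain yogurt: 4.6 oz; diced carrots: 86.7 g; ground turkey: 0.5 kg; basmati rice: 31.5 oz; mayonnaise: 3.4 cup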